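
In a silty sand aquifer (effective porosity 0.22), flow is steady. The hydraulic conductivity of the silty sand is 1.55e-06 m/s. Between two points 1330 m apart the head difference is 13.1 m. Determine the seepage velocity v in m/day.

0.00600

Convert K: 1.55e-06 m/s × 86400 = 0.1339 m/day.
Hydraulic gradient i = Δh / L = 13.1 / 1330 = 0.009850.
Darcy flux q = K · i = 0.1339 × 0.009850 = 0.001319 m/day.
Seepage velocity v = q / n_e = 0.001319 / 0.22 = 0.005996 m/day.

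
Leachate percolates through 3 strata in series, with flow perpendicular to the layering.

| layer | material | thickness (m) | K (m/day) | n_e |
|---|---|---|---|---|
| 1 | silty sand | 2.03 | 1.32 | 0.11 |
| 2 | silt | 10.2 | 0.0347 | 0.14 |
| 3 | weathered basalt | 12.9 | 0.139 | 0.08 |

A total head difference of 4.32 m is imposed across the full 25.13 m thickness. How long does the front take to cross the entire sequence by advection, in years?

0.660

With flow normal to the layers, continuity requires the same specific discharge q through every layer.
Σ(b_i/K_i) = 2.03/1.32 + 10.2/0.0347 + 12.9/0.139 = 388.3 d.
q = Δh / Σ(b_i/K_i) = 4.32 / 388.3 = 0.01113 m/day.
In each layer the seepage velocity is v_i = q/n_i, so the layer transit time is t_i = b_i·n_i / q:
  layer 1 (silty sand): t_1 = 2.03 × 0.11 / 0.01113 = 20.07 d
  layer 2 (silt): t_2 = 10.2 × 0.14 / 0.01113 = 128.4 d
  layer 3 (weathered basalt): t_3 = 12.9 × 0.08 / 0.01113 = 92.76 d
Total t = Σ t_i = 241.2 days = 0.6603 years.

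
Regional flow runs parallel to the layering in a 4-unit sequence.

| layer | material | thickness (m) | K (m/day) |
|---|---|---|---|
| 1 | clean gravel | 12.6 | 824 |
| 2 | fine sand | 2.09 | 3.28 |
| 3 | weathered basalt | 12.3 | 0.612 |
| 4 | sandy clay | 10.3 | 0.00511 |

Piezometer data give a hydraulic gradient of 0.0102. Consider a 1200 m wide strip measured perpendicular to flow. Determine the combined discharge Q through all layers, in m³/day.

127000

Flow is parallel to layering, so each bed carries its own Darcy discharge and the transmissivities add.
Σ(K_i·b_i) = 824×12.6 + 3.28×2.09 + 0.612×12.3 + 0.00511×10.3 = 10397 m²/day.
Hydraulic gradient i = 0.0102.
Q = Σ(K_i·b_i) · W · i = 10397 × 1200 × 0.01020 = 1.273e+05 m³/day.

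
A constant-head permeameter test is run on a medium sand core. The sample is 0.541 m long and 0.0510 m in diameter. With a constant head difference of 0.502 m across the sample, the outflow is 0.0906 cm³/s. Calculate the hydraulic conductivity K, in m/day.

Cross-sectional area A = π·(d/2)² = π × (0.0510/2)² = 0.002043 m².
Convert discharge: 0.0906 cm³/s = 9.060e-08 m³/s.
Darcy's law rearranged: K = Q·L / (A·Δh) = 9.060e-08 × 0.541 / (0.002043 × 0.502) = 4.780e-05 m/s = 4.130 m/day.

4.13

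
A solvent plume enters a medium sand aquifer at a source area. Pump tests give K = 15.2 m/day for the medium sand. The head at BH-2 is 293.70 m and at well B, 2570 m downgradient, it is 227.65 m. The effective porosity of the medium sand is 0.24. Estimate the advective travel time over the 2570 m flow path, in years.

4.32

Hydraulic gradient i = (293.70 − 227.65) / 2570 = 66.05 / 2570 = 0.02570.
Darcy flux q = K · i = 15.20 × 0.02570 = 0.3906 m/day.
Seepage velocity v = q / n_e = 0.3906 / 0.24 = 1.628 m/day.
Travel time t = L / v = 2570 / 1.628 = 1579 days = 4.323 years.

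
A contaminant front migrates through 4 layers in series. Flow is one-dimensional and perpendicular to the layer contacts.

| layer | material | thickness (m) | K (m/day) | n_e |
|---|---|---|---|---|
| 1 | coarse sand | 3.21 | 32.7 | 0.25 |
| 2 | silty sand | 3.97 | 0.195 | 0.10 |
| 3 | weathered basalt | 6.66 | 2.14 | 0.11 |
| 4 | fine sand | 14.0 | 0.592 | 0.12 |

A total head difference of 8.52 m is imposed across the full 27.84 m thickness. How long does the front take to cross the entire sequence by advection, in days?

20.0

With flow normal to the layers, continuity requires the same specific discharge q through every layer.
Σ(b_i/K_i) = 3.21/32.7 + 3.97/0.195 + 6.66/2.14 + 14.0/0.592 = 47.22 d.
q = Δh / Σ(b_i/K_i) = 8.52 / 47.22 = 0.1804 m/day.
In each layer the seepage velocity is v_i = q/n_i, so the layer transit time is t_i = b_i·n_i / q:
  layer 1 (coarse sand): t_1 = 3.21 × 0.25 / 0.1804 = 4.447 d
  layer 2 (silty sand): t_2 = 3.97 × 0.10 / 0.1804 = 2.200 d
  layer 3 (weathered basalt): t_3 = 6.66 × 0.11 / 0.1804 = 4.060 d
  layer 4 (fine sand): t_4 = 14.0 × 0.12 / 0.1804 = 9.311 d
Total t = Σ t_i = 20.02 days.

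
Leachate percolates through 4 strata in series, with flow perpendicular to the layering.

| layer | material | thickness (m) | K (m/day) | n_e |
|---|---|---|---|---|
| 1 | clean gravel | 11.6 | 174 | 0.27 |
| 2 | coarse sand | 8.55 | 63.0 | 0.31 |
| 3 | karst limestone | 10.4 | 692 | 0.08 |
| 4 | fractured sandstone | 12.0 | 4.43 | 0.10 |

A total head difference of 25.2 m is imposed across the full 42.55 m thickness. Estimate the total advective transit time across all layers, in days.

With flow normal to the layers, continuity requires the same specific discharge q through every layer.
Σ(b_i/K_i) = 11.6/174 + 8.55/63.0 + 10.4/692 + 12.0/4.43 = 2.926 d.
q = Δh / Σ(b_i/K_i) = 25.2 / 2.926 = 8.612 m/day.
In each layer the seepage velocity is v_i = q/n_i, so the layer transit time is t_i = b_i·n_i / q:
  layer 1 (clean gravel): t_1 = 11.6 × 0.27 / 8.612 = 0.3637 d
  layer 2 (coarse sand): t_2 = 8.55 × 0.31 / 8.612 = 0.3078 d
  layer 3 (karst limestone): t_3 = 10.4 × 0.08 / 8.612 = 0.09661 d
  layer 4 (fractured sandstone): t_4 = 12.0 × 0.10 / 8.612 = 0.1393 d
Total t = Σ t_i = 0.9074 days.

0.907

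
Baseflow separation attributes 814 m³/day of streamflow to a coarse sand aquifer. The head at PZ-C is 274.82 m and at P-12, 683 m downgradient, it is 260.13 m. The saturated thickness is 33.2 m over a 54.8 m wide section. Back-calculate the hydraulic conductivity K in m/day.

20.8

Cross-sectional area A = 54.8 × 33.2 = 1819 m².
Hydraulic gradient i = (274.82 − 260.13) / 683 = 14.69 / 683 = 0.02151.
From Q = K·A·i, K = Q / (A·i) = 814 / (1819 × 0.02151) = 20.80 m/day.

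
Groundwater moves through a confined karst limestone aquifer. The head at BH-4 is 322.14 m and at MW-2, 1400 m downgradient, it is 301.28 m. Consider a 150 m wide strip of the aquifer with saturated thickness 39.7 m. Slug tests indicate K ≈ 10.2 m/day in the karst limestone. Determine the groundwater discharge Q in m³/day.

Cross-sectional area A = 150 × 39.7 = 5955 m².
Hydraulic gradient i = (322.14 − 301.28) / 1400 = 20.86 / 1400 = 0.01490.
Darcy's law: Q = K · A · i = 10.20 × 5955 × 0.01490 = 905.0 m³/day.

905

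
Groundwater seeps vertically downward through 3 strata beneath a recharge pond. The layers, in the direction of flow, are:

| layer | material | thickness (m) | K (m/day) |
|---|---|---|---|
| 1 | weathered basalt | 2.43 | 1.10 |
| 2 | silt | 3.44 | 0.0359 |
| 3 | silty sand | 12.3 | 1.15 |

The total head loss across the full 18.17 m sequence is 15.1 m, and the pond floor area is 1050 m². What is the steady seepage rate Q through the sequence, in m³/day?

Flow is perpendicular to layering, so the layers act in series and the equivalent K is the thickness-weighted harmonic mean.
Total thickness L = 2.43 + 3.44 + 12.3 = 18.17 m.
Σ(b_i/K_i) = 2.43/1.10 + 3.44/0.0359 + 12.3/1.15 = 108.7 d.
K_eq = L / Σ(b_i/K_i) = 18.17 / 108.7 = 0.1671 m/day.
Q = K_eq · A · (Δh/L) = 0.1671 × 1050 × (15.1/18.17) = 145.8 m³/day.

146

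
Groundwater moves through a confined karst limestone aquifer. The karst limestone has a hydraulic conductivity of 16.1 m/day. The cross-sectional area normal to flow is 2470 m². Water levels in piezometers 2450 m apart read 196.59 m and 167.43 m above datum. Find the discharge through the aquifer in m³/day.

Hydraulic gradient i = (196.59 − 167.43) / 2450 = 29.16 / 2450 = 0.01190.
Darcy's law: Q = K · A · i = 16.10 × 2470 × 0.01190 = 473.3 m³/day.

473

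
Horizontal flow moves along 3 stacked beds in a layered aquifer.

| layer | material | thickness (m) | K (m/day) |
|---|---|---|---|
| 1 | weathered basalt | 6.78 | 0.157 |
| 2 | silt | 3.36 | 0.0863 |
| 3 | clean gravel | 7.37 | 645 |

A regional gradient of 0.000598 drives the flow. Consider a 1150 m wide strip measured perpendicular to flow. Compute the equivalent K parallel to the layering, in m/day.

Flow is parallel to layering, so each bed carries its own Darcy discharge and the transmissivities add.
Σ(K_i·b_i) = 0.157×6.78 + 0.0863×3.36 + 645×7.37 = 4755 m²/day.
Total thickness b = 17.51 m, so K_eq = Σ(K_i·b_i)/b = 271.6 m/day.

272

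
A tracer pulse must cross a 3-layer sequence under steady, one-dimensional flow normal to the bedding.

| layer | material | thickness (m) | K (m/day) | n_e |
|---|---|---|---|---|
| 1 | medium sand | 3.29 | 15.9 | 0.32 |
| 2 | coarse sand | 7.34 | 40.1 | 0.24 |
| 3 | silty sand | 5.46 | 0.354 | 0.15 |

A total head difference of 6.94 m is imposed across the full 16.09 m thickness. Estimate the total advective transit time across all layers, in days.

With flow normal to the layers, continuity requires the same specific discharge q through every layer.
Σ(b_i/K_i) = 3.29/15.9 + 7.34/40.1 + 5.46/0.354 = 15.81 d.
q = Δh / Σ(b_i/K_i) = 6.94 / 15.81 = 0.4389 m/day.
In each layer the seepage velocity is v_i = q/n_i, so the layer transit time is t_i = b_i·n_i / q:
  layer 1 (medium sand): t_1 = 3.29 × 0.32 / 0.4389 = 2.399 d
  layer 2 (coarse sand): t_2 = 7.34 × 0.24 / 0.4389 = 4.014 d
  layer 3 (silty sand): t_3 = 5.46 × 0.15 / 0.4389 = 1.866 d
Total t = Σ t_i = 8.279 days.

8.28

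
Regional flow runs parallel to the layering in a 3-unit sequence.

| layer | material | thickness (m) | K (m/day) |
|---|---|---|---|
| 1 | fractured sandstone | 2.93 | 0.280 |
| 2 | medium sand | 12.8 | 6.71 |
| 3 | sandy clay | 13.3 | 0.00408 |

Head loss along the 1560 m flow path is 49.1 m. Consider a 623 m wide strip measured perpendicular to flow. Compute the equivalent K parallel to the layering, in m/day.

2.99

Flow is parallel to layering, so each bed carries its own Darcy discharge and the transmissivities add.
Σ(K_i·b_i) = 0.280×2.93 + 6.71×12.8 + 0.00408×13.3 = 86.76 m²/day.
Total thickness b = 29.03 m, so K_eq = Σ(K_i·b_i)/b = 2.989 m/day.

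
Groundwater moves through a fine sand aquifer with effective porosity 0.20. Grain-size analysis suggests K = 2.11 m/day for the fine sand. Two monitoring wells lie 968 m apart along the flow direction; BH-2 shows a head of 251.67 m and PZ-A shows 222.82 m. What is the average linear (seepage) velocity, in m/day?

Hydraulic gradient i = (251.67 − 222.82) / 968 = 28.85 / 968 = 0.02980.
Darcy flux q = K · i = 2.110 × 0.02980 = 0.06289 m/day.
Seepage velocity v = q / n_e = 0.06289 / 0.20 = 0.3144 m/day.

0.314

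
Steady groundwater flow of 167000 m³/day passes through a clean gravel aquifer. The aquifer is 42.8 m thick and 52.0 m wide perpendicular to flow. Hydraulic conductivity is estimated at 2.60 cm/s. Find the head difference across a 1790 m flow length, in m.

59.8

Convert K: 2.60 cm/s × 864 = 2246 m/day.
Cross-sectional area A = 52.0 × 42.8 = 2226 m².
From Q = K·A·i, i = Q / (K·A) = 167000 / (2246 × 2226) = 0.03340.
Head loss Δh = i · L = 0.03340 × 1790 = 59.79 m.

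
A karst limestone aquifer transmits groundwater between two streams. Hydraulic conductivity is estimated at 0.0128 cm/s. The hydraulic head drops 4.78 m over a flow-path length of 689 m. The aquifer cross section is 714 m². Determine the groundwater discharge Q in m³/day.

54.8

Convert K: 0.0128 cm/s × 864 = 11.06 m/day.
Hydraulic gradient i = Δh / L = 4.78 / 689 = 0.006938.
Darcy's law: Q = K · A · i = 11.06 × 714.0 × 0.006938 = 54.78 m³/day.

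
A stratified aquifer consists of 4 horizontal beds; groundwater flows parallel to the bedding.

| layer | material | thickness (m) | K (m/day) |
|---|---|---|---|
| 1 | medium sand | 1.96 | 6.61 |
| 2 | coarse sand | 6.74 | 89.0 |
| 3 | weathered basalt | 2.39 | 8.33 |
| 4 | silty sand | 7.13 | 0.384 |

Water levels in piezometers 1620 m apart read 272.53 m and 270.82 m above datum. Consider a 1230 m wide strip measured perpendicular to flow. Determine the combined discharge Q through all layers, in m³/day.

825

Flow is parallel to layering, so each bed carries its own Darcy discharge and the transmissivities add.
Σ(K_i·b_i) = 6.61×1.96 + 89.0×6.74 + 8.33×2.39 + 0.384×7.13 = 635.5 m²/day.
Hydraulic gradient i = (272.53 − 270.82) / 1620 = 1.71 / 1620 = 0.001056.
Q = Σ(K_i·b_i) · W · i = 635.5 × 1230 × 0.001056 = 825.0 m³/day.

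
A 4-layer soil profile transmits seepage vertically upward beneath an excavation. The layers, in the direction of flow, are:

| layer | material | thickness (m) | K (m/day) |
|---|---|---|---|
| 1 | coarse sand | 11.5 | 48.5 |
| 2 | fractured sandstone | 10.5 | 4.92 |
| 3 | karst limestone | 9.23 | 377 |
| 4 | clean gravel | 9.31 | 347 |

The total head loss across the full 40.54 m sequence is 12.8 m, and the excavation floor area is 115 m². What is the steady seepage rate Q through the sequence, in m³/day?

608

Flow is perpendicular to layering, so the layers act in series and the equivalent K is the thickness-weighted harmonic mean.
Total thickness L = 11.5 + 10.5 + 9.23 + 9.31 = 40.54 m.
Σ(b_i/K_i) = 11.5/48.5 + 10.5/4.92 + 9.23/377 + 9.31/347 = 2.423 d.
K_eq = L / Σ(b_i/K_i) = 40.54 / 2.423 = 16.73 m/day.
Q = K_eq · A · (Δh/L) = 16.73 × 115 × (12.8/40.54) = 607.6 m³/day.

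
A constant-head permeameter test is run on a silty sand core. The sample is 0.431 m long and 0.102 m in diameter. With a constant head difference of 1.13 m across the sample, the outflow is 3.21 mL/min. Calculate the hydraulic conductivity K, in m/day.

0.216

Cross-sectional area A = π·(d/2)² = π × (0.102/2)² = 0.008171 m².
Convert discharge: 3.21 mL/min = 5.350e-08 m³/s.
Darcy's law rearranged: K = Q·L / (A·Δh) = 5.350e-08 × 0.431 / (0.008171 × 1.13) = 2.497e-06 m/s = 0.2158 m/day.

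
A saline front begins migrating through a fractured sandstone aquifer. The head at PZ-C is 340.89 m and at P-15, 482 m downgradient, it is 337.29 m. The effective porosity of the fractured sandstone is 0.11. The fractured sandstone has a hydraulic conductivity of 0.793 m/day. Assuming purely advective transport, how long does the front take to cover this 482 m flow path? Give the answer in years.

24.5

Hydraulic gradient i = (340.89 − 337.29) / 482 = 3.6 / 482 = 0.007469.
Darcy flux q = K · i = 0.7930 × 0.007469 = 0.005923 m/day.
Seepage velocity v = q / n_e = 0.005923 / 0.11 = 0.05384 m/day.
Travel time t = L / v = 482 / 0.05384 = 8952 days = 24.51 years.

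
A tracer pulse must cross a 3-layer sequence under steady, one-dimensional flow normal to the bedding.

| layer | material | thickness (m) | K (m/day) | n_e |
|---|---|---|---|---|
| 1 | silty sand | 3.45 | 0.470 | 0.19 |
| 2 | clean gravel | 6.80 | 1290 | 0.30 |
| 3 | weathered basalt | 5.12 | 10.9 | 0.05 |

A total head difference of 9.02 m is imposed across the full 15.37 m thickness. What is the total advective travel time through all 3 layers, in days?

With flow normal to the layers, continuity requires the same specific discharge q through every layer.
Σ(b_i/K_i) = 3.45/0.470 + 6.80/1290 + 5.12/10.9 = 7.815 d.
q = Δh / Σ(b_i/K_i) = 9.02 / 7.815 = 1.154 m/day.
In each layer the seepage velocity is v_i = q/n_i, so the layer transit time is t_i = b_i·n_i / q:
  layer 1 (silty sand): t_1 = 3.45 × 0.19 / 1.154 = 0.5680 d
  layer 2 (clean gravel): t_2 = 6.80 × 0.30 / 1.154 = 1.768 d
  layer 3 (weathered basalt): t_3 = 5.12 × 0.05 / 1.154 = 0.2218 d
Total t = Σ t_i = 2.557 days.

2.56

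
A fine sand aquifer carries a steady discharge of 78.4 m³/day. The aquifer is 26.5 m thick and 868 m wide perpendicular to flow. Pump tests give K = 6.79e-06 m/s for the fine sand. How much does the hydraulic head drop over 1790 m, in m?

10.4

Convert K: 6.79e-06 m/s × 86400 = 0.5867 m/day.
Cross-sectional area A = 868 × 26.5 = 23002 m².
From Q = K·A·i, i = Q / (K·A) = 78.4 / (0.5867 × 23002) = 0.005810.
Head loss Δh = i · L = 0.005810 × 1790 = 10.40 m.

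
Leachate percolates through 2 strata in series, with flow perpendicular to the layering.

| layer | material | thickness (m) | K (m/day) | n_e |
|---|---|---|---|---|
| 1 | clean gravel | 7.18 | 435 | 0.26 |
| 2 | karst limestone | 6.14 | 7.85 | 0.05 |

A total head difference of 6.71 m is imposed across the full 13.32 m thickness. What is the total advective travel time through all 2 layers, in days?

With flow normal to the layers, continuity requires the same specific discharge q through every layer.
Σ(b_i/K_i) = 7.18/435 + 6.14/7.85 = 0.7987 d.
q = Δh / Σ(b_i/K_i) = 6.71 / 0.7987 = 8.401 m/day.
In each layer the seepage velocity is v_i = q/n_i, so the layer transit time is t_i = b_i·n_i / q:
  layer 1 (clean gravel): t_1 = 7.18 × 0.26 / 8.401 = 0.2222 d
  layer 2 (karst limestone): t_2 = 6.14 × 0.05 / 8.401 = 0.03654 d
Total t = Σ t_i = 0.2587 days.

0.259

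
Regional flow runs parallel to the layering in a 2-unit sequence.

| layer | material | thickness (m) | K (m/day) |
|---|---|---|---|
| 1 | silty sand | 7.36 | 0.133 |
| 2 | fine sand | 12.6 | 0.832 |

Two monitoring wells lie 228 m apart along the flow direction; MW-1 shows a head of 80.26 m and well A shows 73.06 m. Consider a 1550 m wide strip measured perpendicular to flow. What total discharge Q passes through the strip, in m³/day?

Flow is parallel to layering, so each bed carries its own Darcy discharge and the transmissivities add.
Σ(K_i·b_i) = 0.133×7.36 + 0.832×12.6 = 11.46 m²/day.
Hydraulic gradient i = (80.26 − 73.06) / 228 = 7.2 / 228 = 0.03158.
Q = Σ(K_i·b_i) · W · i = 11.46 × 1550 × 0.03158 = 561.0 m³/day.

561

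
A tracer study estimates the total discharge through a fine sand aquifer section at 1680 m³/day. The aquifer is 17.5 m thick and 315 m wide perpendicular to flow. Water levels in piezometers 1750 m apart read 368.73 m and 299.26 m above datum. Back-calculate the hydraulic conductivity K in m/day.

Cross-sectional area A = 315 × 17.5 = 5512 m².
Hydraulic gradient i = (368.73 − 299.26) / 1750 = 69.47 / 1750 = 0.03970.
From Q = K·A·i, K = Q / (A·i) = 1680 / (5512 × 0.03970) = 7.677 m/day.

7.68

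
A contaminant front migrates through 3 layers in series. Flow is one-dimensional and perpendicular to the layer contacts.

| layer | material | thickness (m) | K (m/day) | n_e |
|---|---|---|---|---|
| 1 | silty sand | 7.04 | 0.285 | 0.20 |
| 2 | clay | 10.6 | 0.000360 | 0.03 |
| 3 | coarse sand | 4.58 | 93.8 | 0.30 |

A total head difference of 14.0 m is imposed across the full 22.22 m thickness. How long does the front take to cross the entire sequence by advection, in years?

17.9

With flow normal to the layers, continuity requires the same specific discharge q through every layer.
Σ(b_i/K_i) = 7.04/0.285 + 10.6/0.000360 + 4.58/93.8 = 29469 d.
q = Δh / Σ(b_i/K_i) = 14.0 / 29469 = 0.0004751 m/day.
In each layer the seepage velocity is v_i = q/n_i, so the layer transit time is t_i = b_i·n_i / q:
  layer 1 (silty sand): t_1 = 7.04 × 0.20 / 0.0004751 = 2964 d
  layer 2 (clay): t_2 = 10.6 × 0.03 / 0.0004751 = 669.4 d
  layer 3 (coarse sand): t_3 = 4.58 × 0.30 / 0.0004751 = 2892 d
Total t = Σ t_i = 6525 days = 17.87 years.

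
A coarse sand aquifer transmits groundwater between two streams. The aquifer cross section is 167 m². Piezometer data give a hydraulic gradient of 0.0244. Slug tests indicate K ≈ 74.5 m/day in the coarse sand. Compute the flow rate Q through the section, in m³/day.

Hydraulic gradient i = 0.0244.
Darcy's law: Q = K · A · i = 74.50 × 167.0 × 0.02440 = 303.6 m³/day.

304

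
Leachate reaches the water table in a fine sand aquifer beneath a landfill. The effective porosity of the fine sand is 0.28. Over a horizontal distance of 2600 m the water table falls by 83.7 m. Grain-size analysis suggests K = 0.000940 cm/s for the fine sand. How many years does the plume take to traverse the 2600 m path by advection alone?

76.2

Convert K: 0.000940 cm/s × 864 = 0.8122 m/day.
Hydraulic gradient i = Δh / L = 83.7 / 2600 = 0.03219.
Darcy flux q = K · i = 0.8122 × 0.03219 = 0.02615 m/day.
Seepage velocity v = q / n_e = 0.02615 / 0.28 = 0.09338 m/day.
Travel time t = L / v = 2600 / 0.09338 = 27844 days = 76.23 years.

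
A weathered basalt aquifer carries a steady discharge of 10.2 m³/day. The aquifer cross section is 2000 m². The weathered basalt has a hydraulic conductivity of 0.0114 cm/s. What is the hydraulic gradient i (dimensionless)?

0.000518

Convert K: 0.0114 cm/s × 864 = 9.850 m/day.
From Q = K·A·i, i = Q / (K·A) = 10.2 / (9.850 × 2000) = 0.0005178.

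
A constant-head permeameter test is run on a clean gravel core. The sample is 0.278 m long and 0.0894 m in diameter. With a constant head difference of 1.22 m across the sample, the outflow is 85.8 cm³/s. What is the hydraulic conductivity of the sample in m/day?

Cross-sectional area A = π·(d/2)² = π × (0.0894/2)² = 0.006277 m².
Convert discharge: 85.8 cm³/s = 8.580e-05 m³/s.
Darcy's law rearranged: K = Q·L / (A·Δh) = 8.580e-05 × 0.278 / (0.006277 × 1.22) = 0.003115 m/s = 269.1 m/day.

269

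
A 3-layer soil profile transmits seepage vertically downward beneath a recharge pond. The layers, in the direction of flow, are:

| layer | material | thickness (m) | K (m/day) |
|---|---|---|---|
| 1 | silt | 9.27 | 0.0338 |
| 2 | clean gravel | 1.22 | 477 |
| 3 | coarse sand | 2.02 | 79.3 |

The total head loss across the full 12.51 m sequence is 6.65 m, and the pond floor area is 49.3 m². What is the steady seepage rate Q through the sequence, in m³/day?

1.20

Flow is perpendicular to layering, so the layers act in series and the equivalent K is the thickness-weighted harmonic mean.
Total thickness L = 9.27 + 1.22 + 2.02 = 12.51 m.
Σ(b_i/K_i) = 9.27/0.0338 + 1.22/477 + 2.02/79.3 = 274.3 d.
K_eq = L / Σ(b_i/K_i) = 12.51 / 274.3 = 0.04561 m/day.
Q = K_eq · A · (Δh/L) = 0.04561 × 49.3 × (6.65/12.51) = 1.195 m³/day.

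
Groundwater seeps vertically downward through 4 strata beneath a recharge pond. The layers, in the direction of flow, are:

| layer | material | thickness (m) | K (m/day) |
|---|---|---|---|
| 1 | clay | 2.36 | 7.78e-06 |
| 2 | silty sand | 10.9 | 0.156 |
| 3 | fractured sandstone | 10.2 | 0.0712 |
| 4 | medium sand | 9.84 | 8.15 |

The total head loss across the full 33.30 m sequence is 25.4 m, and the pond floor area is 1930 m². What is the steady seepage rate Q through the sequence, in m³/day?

0.161

Flow is perpendicular to layering, so the layers act in series and the equivalent K is the thickness-weighted harmonic mean.
Total thickness L = 2.36 + 10.9 + 10.2 + 9.84 = 33.30 m.
Σ(b_i/K_i) = 2.36/7.78e-06 + 10.9/0.156 + 10.2/0.0712 + 9.84/8.15 = 3.036e+05 d.
K_eq = L / Σ(b_i/K_i) = 33.30 / 3.036e+05 = 0.0001097 m/day.
Q = K_eq · A · (Δh/L) = 0.0001097 × 1930 × (25.4/33.30) = 0.1615 m³/day.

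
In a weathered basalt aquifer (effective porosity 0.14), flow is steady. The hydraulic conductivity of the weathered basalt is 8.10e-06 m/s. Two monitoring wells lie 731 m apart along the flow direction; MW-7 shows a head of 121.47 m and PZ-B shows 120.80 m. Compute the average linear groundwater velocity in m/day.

0.00458

Convert K: 8.10e-06 m/s × 86400 = 0.6998 m/day.
Hydraulic gradient i = (121.47 − 120.80) / 731 = 0.67 / 731 = 0.0009166.
Darcy flux q = K · i = 0.6998 × 0.0009166 = 0.0006414 m/day.
Seepage velocity v = q / n_e = 0.0006414 / 0.14 = 0.004582 m/day.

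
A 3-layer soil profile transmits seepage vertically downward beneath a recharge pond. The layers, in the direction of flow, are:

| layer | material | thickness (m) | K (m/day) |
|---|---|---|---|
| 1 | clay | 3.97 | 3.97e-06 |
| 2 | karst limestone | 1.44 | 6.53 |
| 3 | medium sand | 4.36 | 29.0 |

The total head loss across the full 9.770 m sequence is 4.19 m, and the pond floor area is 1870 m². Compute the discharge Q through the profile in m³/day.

0.00784

Flow is perpendicular to layering, so the layers act in series and the equivalent K is the thickness-weighted harmonic mean.
Total thickness L = 3.97 + 1.44 + 4.36 = 9.770 m.
Σ(b_i/K_i) = 3.97/3.97e-06 + 1.44/6.53 + 4.36/29.0 = 1.000e+06 d.
K_eq = L / Σ(b_i/K_i) = 9.770 / 1.000e+06 = 9.770e-06 m/day.
Q = K_eq · A · (Δh/L) = 9.770e-06 × 1870 × (4.19/9.770) = 0.007835 m³/day.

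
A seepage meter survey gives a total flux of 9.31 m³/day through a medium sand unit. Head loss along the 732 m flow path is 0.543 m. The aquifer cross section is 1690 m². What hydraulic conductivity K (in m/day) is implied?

Hydraulic gradient i = Δh / L = 0.543 / 732 = 0.0007418.
From Q = K·A·i, K = Q / (A·i) = 9.31 / (1690 × 0.0007418) = 7.426 m/day.

7.43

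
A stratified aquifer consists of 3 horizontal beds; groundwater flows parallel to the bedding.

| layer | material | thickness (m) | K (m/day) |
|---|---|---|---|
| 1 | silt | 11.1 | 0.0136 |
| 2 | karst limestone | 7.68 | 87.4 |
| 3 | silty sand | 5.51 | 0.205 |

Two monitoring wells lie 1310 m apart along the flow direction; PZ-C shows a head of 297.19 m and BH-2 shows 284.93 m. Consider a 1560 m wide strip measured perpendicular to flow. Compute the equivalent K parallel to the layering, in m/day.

27.7

Flow is parallel to layering, so each bed carries its own Darcy discharge and the transmissivities add.
Σ(K_i·b_i) = 0.0136×11.1 + 87.4×7.68 + 0.205×5.51 = 672.5 m²/day.
Total thickness b = 24.29 m, so K_eq = Σ(K_i·b_i)/b = 27.69 m/day.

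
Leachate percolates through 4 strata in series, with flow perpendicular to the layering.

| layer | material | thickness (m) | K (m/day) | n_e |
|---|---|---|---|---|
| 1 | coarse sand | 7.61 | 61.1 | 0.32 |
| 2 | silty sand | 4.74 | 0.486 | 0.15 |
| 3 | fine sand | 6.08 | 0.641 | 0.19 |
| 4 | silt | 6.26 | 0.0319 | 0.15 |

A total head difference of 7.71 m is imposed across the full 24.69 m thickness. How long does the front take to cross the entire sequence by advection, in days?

147

With flow normal to the layers, continuity requires the same specific discharge q through every layer.
Σ(b_i/K_i) = 7.61/61.1 + 4.74/0.486 + 6.08/0.641 + 6.26/0.0319 = 215.6 d.
q = Δh / Σ(b_i/K_i) = 7.71 / 215.6 = 0.03576 m/day.
In each layer the seepage velocity is v_i = q/n_i, so the layer transit time is t_i = b_i·n_i / q:
  layer 1 (coarse sand): t_1 = 7.61 × 0.32 / 0.03576 = 68.10 d
  layer 2 (silty sand): t_2 = 4.74 × 0.15 / 0.03576 = 19.88 d
  layer 3 (fine sand): t_3 = 6.08 × 0.19 / 0.03576 = 32.30 d
  layer 4 (silt): t_4 = 6.26 × 0.15 / 0.03576 = 26.26 d
Total t = Σ t_i = 146.5 days.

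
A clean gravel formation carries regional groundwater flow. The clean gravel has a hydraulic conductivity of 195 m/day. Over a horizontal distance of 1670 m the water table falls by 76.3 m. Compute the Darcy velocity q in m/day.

8.91

Hydraulic gradient i = Δh / L = 76.3 / 1670 = 0.04569.
Specific discharge q = K · i = 195.0 × 0.04569 = 8.909 m/day.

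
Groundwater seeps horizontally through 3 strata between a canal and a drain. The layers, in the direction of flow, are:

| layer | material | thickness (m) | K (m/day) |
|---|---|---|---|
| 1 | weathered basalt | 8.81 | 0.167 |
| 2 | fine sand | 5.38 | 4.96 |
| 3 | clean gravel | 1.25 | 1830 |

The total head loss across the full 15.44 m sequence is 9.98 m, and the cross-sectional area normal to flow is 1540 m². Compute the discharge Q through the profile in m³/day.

Flow is perpendicular to layering, so the layers act in series and the equivalent K is the thickness-weighted harmonic mean.
Total thickness L = 8.81 + 5.38 + 1.25 = 15.44 m.
Σ(b_i/K_i) = 8.81/0.167 + 5.38/4.96 + 1.25/1830 = 53.84 d.
K_eq = L / Σ(b_i/K_i) = 15.44 / 53.84 = 0.2868 m/day.
Q = K_eq · A · (Δh/L) = 0.2868 × 1540 × (9.98/15.44) = 285.5 m³/day.

285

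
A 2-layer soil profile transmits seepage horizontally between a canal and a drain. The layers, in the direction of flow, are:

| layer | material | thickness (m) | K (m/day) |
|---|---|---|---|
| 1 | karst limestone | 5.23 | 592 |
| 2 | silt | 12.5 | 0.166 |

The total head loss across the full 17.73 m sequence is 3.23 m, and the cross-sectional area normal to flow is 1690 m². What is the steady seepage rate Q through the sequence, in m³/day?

72.5

Flow is perpendicular to layering, so the layers act in series and the equivalent K is the thickness-weighted harmonic mean.
Total thickness L = 5.23 + 12.5 = 17.73 m.
Σ(b_i/K_i) = 5.23/592 + 12.5/0.166 = 75.31 d.
K_eq = L / Σ(b_i/K_i) = 17.73 / 75.31 = 0.2354 m/day.
Q = K_eq · A · (Δh/L) = 0.2354 × 1690 × (3.23/17.73) = 72.48 m³/day.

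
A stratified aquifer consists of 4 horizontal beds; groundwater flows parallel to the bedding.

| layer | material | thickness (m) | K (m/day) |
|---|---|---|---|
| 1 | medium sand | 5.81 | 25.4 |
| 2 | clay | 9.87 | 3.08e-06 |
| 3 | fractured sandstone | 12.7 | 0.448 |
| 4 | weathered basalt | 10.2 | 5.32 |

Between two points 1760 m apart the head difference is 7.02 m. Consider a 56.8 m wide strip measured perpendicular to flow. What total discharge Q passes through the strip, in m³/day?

Flow is parallel to layering, so each bed carries its own Darcy discharge and the transmissivities add.
Σ(K_i·b_i) = 25.4×5.81 + 3.08e-06×9.87 + 0.448×12.7 + 5.32×10.2 = 207.5 m²/day.
Hydraulic gradient i = Δh / L = 7.02 / 1760 = 0.003989.
Q = Σ(K_i·b_i) · W · i = 207.5 × 56.8 × 0.003989 = 47.02 m³/day.

47.0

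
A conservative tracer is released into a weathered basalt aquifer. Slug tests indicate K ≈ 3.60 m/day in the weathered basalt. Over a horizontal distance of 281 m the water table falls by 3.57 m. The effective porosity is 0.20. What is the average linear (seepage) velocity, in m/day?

Hydraulic gradient i = Δh / L = 3.57 / 281 = 0.01270.
Darcy flux q = K · i = 3.600 × 0.01270 = 0.04574 m/day.
Seepage velocity v = q / n_e = 0.04574 / 0.20 = 0.2287 m/day.

0.229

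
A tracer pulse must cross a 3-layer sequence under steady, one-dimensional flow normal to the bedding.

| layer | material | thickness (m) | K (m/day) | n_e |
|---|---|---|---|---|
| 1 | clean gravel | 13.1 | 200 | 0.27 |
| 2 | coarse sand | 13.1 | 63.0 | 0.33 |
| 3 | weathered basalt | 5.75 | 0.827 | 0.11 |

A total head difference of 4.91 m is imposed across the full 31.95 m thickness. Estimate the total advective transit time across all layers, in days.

12.5

With flow normal to the layers, continuity requires the same specific discharge q through every layer.
Σ(b_i/K_i) = 13.1/200 + 13.1/63.0 + 5.75/0.827 = 7.226 d.
q = Δh / Σ(b_i/K_i) = 4.91 / 7.226 = 0.6795 m/day.
In each layer the seepage velocity is v_i = q/n_i, so the layer transit time is t_i = b_i·n_i / q:
  layer 1 (clean gravel): t_1 = 13.1 × 0.27 / 0.6795 = 5.206 d
  layer 2 (coarse sand): t_2 = 13.1 × 0.33 / 0.6795 = 6.362 d
  layer 3 (weathered basalt): t_3 = 5.75 × 0.11 / 0.6795 = 0.9309 d
Total t = Σ t_i = 12.50 days.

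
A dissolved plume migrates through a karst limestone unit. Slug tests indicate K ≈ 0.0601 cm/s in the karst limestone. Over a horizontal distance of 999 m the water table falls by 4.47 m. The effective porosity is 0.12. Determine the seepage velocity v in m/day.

Convert K: 0.0601 cm/s × 864 = 51.93 m/day.
Hydraulic gradient i = Δh / L = 4.47 / 999 = 0.004474.
Darcy flux q = K · i = 51.93 × 0.004474 = 0.2323 m/day.
Seepage velocity v = q / n_e = 0.2323 / 0.12 = 1.936 m/day.

1.94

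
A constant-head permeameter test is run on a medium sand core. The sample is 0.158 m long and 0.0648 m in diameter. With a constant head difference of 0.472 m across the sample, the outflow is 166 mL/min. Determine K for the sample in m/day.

24.3

Cross-sectional area A = π·(d/2)² = π × (0.0648/2)² = 0.003298 m².
Convert discharge: 166 mL/min = 2.767e-06 m³/s.
Darcy's law rearranged: K = Q·L / (A·Δh) = 2.767e-06 × 0.158 / (0.003298 × 0.472) = 0.0002808 m/s = 24.26 m/day.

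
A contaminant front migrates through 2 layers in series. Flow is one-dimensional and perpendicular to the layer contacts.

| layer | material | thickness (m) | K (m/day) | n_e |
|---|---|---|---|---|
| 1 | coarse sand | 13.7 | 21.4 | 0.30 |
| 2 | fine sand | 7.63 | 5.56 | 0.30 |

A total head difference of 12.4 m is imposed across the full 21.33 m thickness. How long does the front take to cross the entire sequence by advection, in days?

With flow normal to the layers, continuity requires the same specific discharge q through every layer.
Σ(b_i/K_i) = 13.7/21.4 + 7.63/5.56 = 2.012 d.
q = Δh / Σ(b_i/K_i) = 12.4 / 2.012 = 6.162 m/day.
In each layer the seepage velocity is v_i = q/n_i, so the layer transit time is t_i = b_i·n_i / q:
  layer 1 (coarse sand): t_1 = 13.7 × 0.30 / 6.162 = 0.6670 d
  layer 2 (fine sand): t_2 = 7.63 × 0.30 / 6.162 = 0.3715 d
Total t = Σ t_i = 1.039 days.

1.04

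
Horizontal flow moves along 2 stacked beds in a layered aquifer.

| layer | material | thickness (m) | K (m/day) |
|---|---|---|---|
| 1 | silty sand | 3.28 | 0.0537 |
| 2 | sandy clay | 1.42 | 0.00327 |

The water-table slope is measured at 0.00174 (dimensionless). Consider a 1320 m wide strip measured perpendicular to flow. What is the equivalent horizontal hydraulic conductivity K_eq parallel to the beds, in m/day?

Flow is parallel to layering, so each bed carries its own Darcy discharge and the transmissivities add.
Σ(K_i·b_i) = 0.0537×3.28 + 0.00327×1.42 = 0.1808 m²/day.
Total thickness b = 4.700 m, so K_eq = Σ(K_i·b_i)/b = 0.03846 m/day.

0.0385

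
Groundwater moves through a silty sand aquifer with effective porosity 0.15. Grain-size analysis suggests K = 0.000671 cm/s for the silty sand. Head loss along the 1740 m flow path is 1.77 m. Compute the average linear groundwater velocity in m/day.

Convert K: 0.000671 cm/s × 864 = 0.5797 m/day.
Hydraulic gradient i = Δh / L = 1.77 / 1740 = 0.001017.
Darcy flux q = K · i = 0.5797 × 0.001017 = 0.0005897 m/day.
Seepage velocity v = q / n_e = 0.0005897 / 0.15 = 0.003932 m/day.

0.00393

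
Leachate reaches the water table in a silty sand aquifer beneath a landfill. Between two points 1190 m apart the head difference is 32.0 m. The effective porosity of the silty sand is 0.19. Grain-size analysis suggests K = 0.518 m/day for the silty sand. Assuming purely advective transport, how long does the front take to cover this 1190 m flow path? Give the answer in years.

Hydraulic gradient i = Δh / L = 32.0 / 1190 = 0.02689.
Darcy flux q = K · i = 0.5180 × 0.02689 = 0.01393 m/day.
Seepage velocity v = q / n_e = 0.01393 / 0.19 = 0.07331 m/day.
Travel time t = L / v = 1190 / 0.07331 = 16232 days = 44.44 years.

44.4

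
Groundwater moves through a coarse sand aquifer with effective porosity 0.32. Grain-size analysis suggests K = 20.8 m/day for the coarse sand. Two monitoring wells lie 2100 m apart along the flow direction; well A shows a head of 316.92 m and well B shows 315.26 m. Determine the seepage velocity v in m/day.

0.0514

Hydraulic gradient i = (316.92 − 315.26) / 2100 = 1.66 / 2100 = 0.0007905.
Darcy flux q = K · i = 20.80 × 0.0007905 = 0.01644 m/day.
Seepage velocity v = q / n_e = 0.01644 / 0.32 = 0.05138 m/day.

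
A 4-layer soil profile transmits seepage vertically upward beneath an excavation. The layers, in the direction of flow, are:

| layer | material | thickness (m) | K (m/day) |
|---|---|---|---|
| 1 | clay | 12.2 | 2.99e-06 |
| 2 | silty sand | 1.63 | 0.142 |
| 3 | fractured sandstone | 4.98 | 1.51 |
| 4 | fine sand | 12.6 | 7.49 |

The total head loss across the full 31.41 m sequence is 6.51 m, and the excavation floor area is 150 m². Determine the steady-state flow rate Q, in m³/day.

Flow is perpendicular to layering, so the layers act in series and the equivalent K is the thickness-weighted harmonic mean.
Total thickness L = 12.2 + 1.63 + 4.98 + 12.6 = 31.41 m.
Σ(b_i/K_i) = 12.2/2.99e-06 + 1.63/0.142 + 4.98/1.51 + 12.6/7.49 = 4.080e+06 d.
K_eq = L / Σ(b_i/K_i) = 31.41 / 4.080e+06 = 7.698e-06 m/day.
Q = K_eq · A · (Δh/L) = 7.698e-06 × 150 × (6.51/31.41) = 0.0002393 m³/day.

0.000239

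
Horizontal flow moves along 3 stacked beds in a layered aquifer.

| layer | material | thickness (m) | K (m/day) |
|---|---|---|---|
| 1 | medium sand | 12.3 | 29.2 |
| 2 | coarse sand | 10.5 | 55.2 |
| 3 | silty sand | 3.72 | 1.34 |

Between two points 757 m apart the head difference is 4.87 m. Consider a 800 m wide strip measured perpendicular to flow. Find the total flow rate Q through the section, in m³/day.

Flow is parallel to layering, so each bed carries its own Darcy discharge and the transmissivities add.
Σ(K_i·b_i) = 29.2×12.3 + 55.2×10.5 + 1.34×3.72 = 943.7 m²/day.
Hydraulic gradient i = Δh / L = 4.87 / 757 = 0.006433.
Q = Σ(K_i·b_i) · W · i = 943.7 × 800 × 0.006433 = 4857 m³/day.

4860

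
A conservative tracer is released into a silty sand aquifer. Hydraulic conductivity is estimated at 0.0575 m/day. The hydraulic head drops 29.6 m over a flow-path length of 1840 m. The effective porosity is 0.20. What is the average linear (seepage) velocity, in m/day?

0.00462

Hydraulic gradient i = Δh / L = 29.6 / 1840 = 0.01609.
Darcy flux q = K · i = 0.05750 × 0.01609 = 0.0009250 m/day.
Seepage velocity v = q / n_e = 0.0009250 / 0.20 = 0.004625 m/day.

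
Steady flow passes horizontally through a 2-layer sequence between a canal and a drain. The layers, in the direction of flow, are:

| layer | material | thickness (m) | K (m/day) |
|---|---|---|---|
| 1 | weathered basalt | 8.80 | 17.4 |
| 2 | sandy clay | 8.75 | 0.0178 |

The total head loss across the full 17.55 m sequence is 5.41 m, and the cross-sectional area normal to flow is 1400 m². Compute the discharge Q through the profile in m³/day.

15.4

Flow is perpendicular to layering, so the layers act in series and the equivalent K is the thickness-weighted harmonic mean.
Total thickness L = 8.80 + 8.75 = 17.55 m.
Σ(b_i/K_i) = 8.80/17.4 + 8.75/0.0178 = 492.1 d.
K_eq = L / Σ(b_i/K_i) = 17.55 / 492.1 = 0.03567 m/day.
Q = K_eq · A · (Δh/L) = 0.03567 × 1400 × (5.41/17.55) = 15.39 m³/day.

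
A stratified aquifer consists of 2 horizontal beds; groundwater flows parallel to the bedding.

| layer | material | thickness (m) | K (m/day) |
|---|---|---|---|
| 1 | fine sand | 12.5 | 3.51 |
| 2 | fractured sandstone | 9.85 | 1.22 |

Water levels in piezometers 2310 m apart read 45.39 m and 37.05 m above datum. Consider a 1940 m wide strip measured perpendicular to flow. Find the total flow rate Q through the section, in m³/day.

391

Flow is parallel to layering, so each bed carries its own Darcy discharge and the transmissivities add.
Σ(K_i·b_i) = 3.51×12.5 + 1.22×9.85 = 55.89 m²/day.
Hydraulic gradient i = (45.39 − 37.05) / 2310 = 8.34 / 2310 = 0.003610.
Q = Σ(K_i·b_i) · W · i = 55.89 × 1940 × 0.003610 = 391.5 m³/day.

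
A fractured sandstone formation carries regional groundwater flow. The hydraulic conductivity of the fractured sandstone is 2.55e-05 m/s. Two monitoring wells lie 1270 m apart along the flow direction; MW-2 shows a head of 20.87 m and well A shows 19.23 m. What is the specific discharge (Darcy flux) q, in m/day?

Convert K: 2.55e-05 m/s × 86400 = 2.203 m/day.
Hydraulic gradient i = (20.87 − 19.23) / 1270 = 1.64 / 1270 = 0.001291.
Specific discharge q = K · i = 2.203 × 0.001291 = 0.002845 m/day.

0.00285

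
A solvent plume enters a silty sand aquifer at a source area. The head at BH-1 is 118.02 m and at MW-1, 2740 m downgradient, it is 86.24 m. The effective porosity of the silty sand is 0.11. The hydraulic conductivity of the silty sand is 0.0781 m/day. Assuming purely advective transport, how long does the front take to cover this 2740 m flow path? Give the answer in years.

911

Hydraulic gradient i = (118.02 − 86.24) / 2740 = 31.78 / 2740 = 0.01160.
Darcy flux q = K · i = 0.07810 × 0.01160 = 0.0009058 m/day.
Seepage velocity v = q / n_e = 0.0009058 / 0.11 = 0.008235 m/day.
Travel time t = L / v = 2740 / 0.008235 = 3.327e+05 days = 911.0 years.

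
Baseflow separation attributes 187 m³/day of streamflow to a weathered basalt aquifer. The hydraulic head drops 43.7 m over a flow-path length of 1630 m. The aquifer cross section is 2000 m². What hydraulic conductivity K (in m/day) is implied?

3.49

Hydraulic gradient i = Δh / L = 43.7 / 1630 = 0.02681.
From Q = K·A·i, K = Q / (A·i) = 187 / (2000 × 0.02681) = 3.488 m/day.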